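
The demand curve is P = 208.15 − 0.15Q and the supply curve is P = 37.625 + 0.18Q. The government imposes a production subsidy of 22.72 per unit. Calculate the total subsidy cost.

13304.63

Competitive equilibrium: 208.15 − 0.15Q = 37.625 + 0.18Q → Q* = 516.7424, P* = 130.6386.
The subsidy lowers effective supply by 22.72: P = 14.905 + 0.18Q.
New quantity: 208.15 − 0.15Q = 14.905 + 0.18Q → Q' = 585.5909.
Total subsidy cost = 22.72 × 585.5909 = 13304.63.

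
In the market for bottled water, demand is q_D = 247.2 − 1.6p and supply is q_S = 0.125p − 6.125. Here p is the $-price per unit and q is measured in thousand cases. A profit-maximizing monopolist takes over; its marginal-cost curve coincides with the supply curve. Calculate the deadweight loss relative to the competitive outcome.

$2.95 thousand

In inverse form: demand p = 154.5 − 0.625q, supply p = 49 + 8q.
Competitive equilibrium: 154.5 − 0.625q = 49 + 8q → q* = 12.2319, p* = 146.8551.
Marginal revenue: MR = 154.5 − 1.25q. Set MR = MC: 154.5 − 1.25q = 49 + 8q → q_m = 11.4054.
Price p_m = 154.5 − 0.625·11.4054 = 147.3716; MC(q_m) = 49 + 8·11.4054 = 140.2432.
Competitive q* = 12.2319, so Δq = 0.8265; wedge = 147.3716 − 140.2432 = 7.1284.
The triangle = ½ × 0.8265 × 7.1284 = $2.95 thousand.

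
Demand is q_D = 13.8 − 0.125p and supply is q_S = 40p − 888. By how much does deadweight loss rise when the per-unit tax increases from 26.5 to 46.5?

In inverse form: demand p = 110.4 − 8q, supply p = 22.2 + 0.025q.
Competitive equilibrium: 110.4 − 8q = 22.2 + 0.025q → q* = 10.9907, p* = 22.4748.
For a per-unit tax t: Δq = t/8.025, so DWL = ½·t·(t/8.025) = t²/16.05.
At t = 26.5: DWL = 43.754. At t = 46.5: DWL = 134.72.
Increase = 134.72 − 43.754 = 90.97.

90.97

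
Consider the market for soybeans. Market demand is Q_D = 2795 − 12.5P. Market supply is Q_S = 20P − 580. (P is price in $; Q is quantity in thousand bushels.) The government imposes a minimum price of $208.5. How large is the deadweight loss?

$111235.59 thousand

In inverse form: demand P = 223.6 − 0.08Q, supply P = 29 + 0.05Q.
Competitive equilibrium: 223.6 − 0.08Q = 29 + 0.05Q → Q* = 1496.9231, P* = 103.8462.
At the floor P = 208.5, quantity demanded = (223.6 − 208.5)/0.08 = 188.75.
Sellers' marginal cost at Q' = 188.75: 29 + 0.05·188.75 = 38.4375.
ΔQ = 1496.9231 − 188.75 = 1308.1731; wedge = 208.5 − 38.4375 = 170.0625.
The triangle = ½ × 1308.1731 × 170.0625 = $111235.59 thousand.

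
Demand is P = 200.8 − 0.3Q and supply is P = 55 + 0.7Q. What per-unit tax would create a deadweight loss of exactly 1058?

Competitive equilibrium: 200.8 − 0.3Q = 55 + 0.7Q → Q* = 145.8, P* = 157.06.
A tax t gives ΔQ = t/1 and wedge t, so DWL = t²/2.
t²/2 = 1058 → t² = 2116 → t = 46.

46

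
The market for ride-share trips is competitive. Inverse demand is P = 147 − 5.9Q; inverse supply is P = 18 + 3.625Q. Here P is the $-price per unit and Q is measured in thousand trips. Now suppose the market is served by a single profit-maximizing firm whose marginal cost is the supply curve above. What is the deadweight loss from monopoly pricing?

Competitive equilibrium: 147 − 5.9Q = 18 + 3.625Q → Q* = 13.5433, P* = 67.0945.
Marginal revenue: MR = 147 − 11.8Q. Set MR = MC: 147 − 11.8Q = 18 + 3.625Q → Q_m = 8.363.
Price P_m = 147 − 5.9·8.363 = 97.6583; MC(Q_m) = 18 + 3.625·8.363 = 48.3159.
Competitive Q* = 13.5433, so ΔQ = 5.1803; wedge = 97.6583 − 48.3159 = 49.3424.
Welfare loss = ½ × 5.1803 × 49.3424 = $127.80 thousand.

$127.80 thousand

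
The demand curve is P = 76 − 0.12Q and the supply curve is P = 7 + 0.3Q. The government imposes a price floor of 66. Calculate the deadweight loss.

1376.19

Competitive equilibrium: 76 − 0.12Q = 7 + 0.3Q → Q* = 164.2857, P* = 56.2857.
At the floor P = 66, quantity demanded = (76 − 66)/0.12 = 83.3333.
Sellers' marginal cost at Q' = 83.3333: 7 + 0.3·83.3333 = 32.
ΔQ = 164.2857 − 83.3333 = 80.9524; wedge = 66 − 32 = 34.
Deadweight loss = ½ × 80.9524 × 34 = 1376.19.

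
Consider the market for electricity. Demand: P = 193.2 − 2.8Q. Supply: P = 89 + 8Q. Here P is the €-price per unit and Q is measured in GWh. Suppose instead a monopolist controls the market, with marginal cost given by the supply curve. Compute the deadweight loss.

Competitive equilibrium: 193.2 − 2.8Q = 89 + 8Q → Q* = 9.6481, P* = 166.1852.
Marginal revenue: MR = 193.2 − 5.6Q. Set MR = MC: 193.2 − 5.6Q = 89 + 8Q → Q_m = 7.6618.
Price P_m = 193.2 − 2.8·7.6618 = 171.747; MC(Q_m) = 89 + 8·7.6618 = 150.2944.
Competitive Q* = 9.6481, so ΔQ = 1.9863; wedge = 171.747 − 150.2944 = 21.4526.
Welfare loss = ½ × 1.9863 × 21.4526 = €21.31.

€21.31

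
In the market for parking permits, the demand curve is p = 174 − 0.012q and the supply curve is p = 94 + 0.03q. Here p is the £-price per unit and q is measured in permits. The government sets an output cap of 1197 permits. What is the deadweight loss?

Competitive equilibrium: 174 − 0.012q = 94 + 0.03q → q* = 1904.7619, p* = 151.1429.
At q = 1197: demand price = 174 − 0.012·1197 = 159.636; supply price = 94 + 0.03·1197 = 129.91.
Δq = 1904.7619 − 1197 = 707.7619; wedge = 159.636 − 129.91 = 29.726.
DWL = ½ × 707.7619 × 29.726 = £10519.47.

£10519.47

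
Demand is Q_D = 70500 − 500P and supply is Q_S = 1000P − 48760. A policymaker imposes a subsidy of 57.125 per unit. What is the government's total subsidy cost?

In inverse form: demand P = 141 − 0.002Q, supply P = 48.76 + 0.001Q.
Competitive equilibrium: 141 − 0.002Q = 48.76 + 0.001Q → Q* = 30746.6667, P* = 79.5067.
The subsidy lowers effective supply by 57.125: P = 0.001Q − 8.365.
New quantity: 141 − 0.002Q = 0.001Q − 8.365 → Q' = 49788.3333.
Total subsidy cost = 57.125 × 49788.3333 = 2844158.54.

2844158.54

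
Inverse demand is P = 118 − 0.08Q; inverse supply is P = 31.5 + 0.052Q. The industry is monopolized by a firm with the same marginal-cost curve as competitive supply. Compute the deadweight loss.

4035.86

Competitive equilibrium: 118 − 0.08Q = 31.5 + 0.052Q → Q* = 655.303, P* = 65.5758.
Marginal revenue: MR = 118 − 0.16Q. Set MR = MC: 118 − 0.16Q = 31.5 + 0.052Q → Q_m = 408.0189.
Price P_m = 118 − 0.08·408.0189 = 85.3585; MC(Q_m) = 31.5 + 0.052·408.0189 = 52.717.
Competitive Q* = 655.303, so ΔQ = 247.2841; wedge = 85.3585 − 52.717 = 32.6415.
The triangle = ½ × 247.2841 × 32.6415 = 4035.86.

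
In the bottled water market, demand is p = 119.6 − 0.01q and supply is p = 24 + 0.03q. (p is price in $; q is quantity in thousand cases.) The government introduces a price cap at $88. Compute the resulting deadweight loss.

$1317.56 thousand

Competitive equilibrium: 119.6 − 0.01q = 24 + 0.03q → q* = 2390, p* = 95.7.
At the ceiling p = 88, quantity supplied = (88 − 24)/0.03 = 2133.3333.
Willingness to pay at q' = 2133.3333: 119.6 − 0.01·2133.3333 = 98.2667.
Δq = 2390 − 2133.3333 = 256.6667; wedge = 98.2667 − 88 = 10.2667.
Welfare loss = ½ × 256.6667 × 10.2667 = $1317.56 thousand.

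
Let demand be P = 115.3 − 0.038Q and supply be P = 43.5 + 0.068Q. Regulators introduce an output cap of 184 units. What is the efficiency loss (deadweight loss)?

12900.34

Competitive equilibrium: 115.3 − 0.038Q = 43.5 + 0.068Q → Q* = 677.3585, P* = 89.5604.
At Q = 184: demand price = 115.3 − 0.038·184 = 108.308; supply price = 43.5 + 0.068·184 = 56.012.
ΔQ = 677.3585 − 184 = 493.3585; wedge = 108.308 − 56.012 = 52.296.
Deadweight loss = ½ × 493.3585 × 52.296 = 12900.34.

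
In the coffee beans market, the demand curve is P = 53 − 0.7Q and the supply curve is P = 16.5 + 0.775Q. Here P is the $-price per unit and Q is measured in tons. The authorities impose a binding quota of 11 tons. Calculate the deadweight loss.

$139.35

Competitive equilibrium: 53 − 0.7Q = 16.5 + 0.775Q → Q* = 24.7458, P* = 35.678.
At Q = 11: demand price = 53 − 0.7·11 = 45.3; supply price = 16.5 + 0.775·11 = 25.025.
ΔQ = 24.7458 − 11 = 13.7458; wedge = 45.3 − 25.025 = 20.275.
Welfare loss = ½ × 13.7458 × 20.275 = $139.35.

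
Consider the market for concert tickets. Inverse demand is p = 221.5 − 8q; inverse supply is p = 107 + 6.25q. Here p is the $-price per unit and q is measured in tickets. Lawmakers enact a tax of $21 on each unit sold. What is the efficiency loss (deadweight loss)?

$15.47

Competitive equilibrium: 221.5 − 8q = 107 + 6.25q → q* = 8.0351, p* = 157.2193.
With the tax, the buyer price exceeds the seller price by 21: (221.5 − 8q) − (107 + 6.25q) = 21 → q' = 6.5614.
Δq = 8.0351 − 6.5614 = 1.4737; the wedge equals the tax, 21.
DWL = ½ × 1.4737 × 21 = $15.47.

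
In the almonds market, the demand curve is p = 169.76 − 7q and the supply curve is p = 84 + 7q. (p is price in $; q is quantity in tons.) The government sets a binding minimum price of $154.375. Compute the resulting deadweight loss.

Competitive equilibrium: 169.76 − 7q = 84 + 7q → q* = 6.12571, p* = 126.88.
At the floor p = 154.375, quantity demanded = (169.76 − 154.375)/7 = 2.19786.
Sellers' marginal cost at q' = 2.19786: 84 + 7·2.19786 = 99.38502.
Δq = 6.12571 − 2.19786 = 3.92785; wedge = 154.375 − 99.38502 = 54.98998.
DWL = ½ × 3.92785 × 54.98998 = $108.

$108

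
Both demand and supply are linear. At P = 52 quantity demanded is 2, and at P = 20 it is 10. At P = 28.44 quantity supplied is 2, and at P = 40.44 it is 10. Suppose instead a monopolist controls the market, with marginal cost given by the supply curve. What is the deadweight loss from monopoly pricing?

19.25

Demand slope = (20 − 52)/(10 − 2) = −4, so P = 60 − 4Q.
Supply slope = (40.44 − 28.44)/(10 − 2) = 1.5, so P = 25.44 + 1.5Q.
Competitive equilibrium: 60 − 4Q = 25.44 + 1.5Q → Q* = 6.2836, P* = 34.8655.
Marginal revenue: MR = 60 − 8Q. Set MR = MC: 60 − 8Q = 25.44 + 1.5Q → Q_m = 3.6379.
Price P_m = 60 − 4·3.6379 = 45.4484; MC(Q_m) = 25.44 + 1.5·3.6379 = 30.8969.
Competitive Q* = 6.2836, so ΔQ = 2.6457; wedge = 45.4484 − 30.8969 = 14.5515.
Deadweight loss = ½ × 2.6457 × 14.5515 = 19.25.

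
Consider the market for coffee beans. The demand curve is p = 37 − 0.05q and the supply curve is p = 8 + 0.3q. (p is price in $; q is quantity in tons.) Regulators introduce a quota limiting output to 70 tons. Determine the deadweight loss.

Competitive equilibrium: 37 − 0.05q = 8 + 0.3q → q* = 82.8571, p* = 32.8571.
At q = 70: demand price = 37 − 0.05·70 = 33.5; supply price = 8 + 0.3·70 = 29.
Δq = 82.8571 − 70 = 12.8571; wedge = 33.5 − 29 = 4.5.
DWL = ½ × 12.8571 × 4.5 = $28.93.

$28.93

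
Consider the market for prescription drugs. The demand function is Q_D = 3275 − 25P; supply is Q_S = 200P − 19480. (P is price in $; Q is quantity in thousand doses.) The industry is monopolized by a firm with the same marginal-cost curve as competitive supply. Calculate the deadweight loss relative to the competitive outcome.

In inverse form: demand P = 131 − 0.04Q, supply P = 97.4 + 0.005Q.
Competitive equilibrium: 131 − 0.04Q = 97.4 + 0.005Q → Q* = 746.66667, P* = 101.13333.
Marginal revenue: MR = 131 − 0.08Q. Set MR = MC: 131 − 0.08Q = 97.4 + 0.005Q → Q_m = 395.29412.
Price P_m = 131 − 0.04·395.29412 = 115.18824; MC(Q_m) = 97.4 + 0.005·395.29412 = 99.37647.
Competitive Q* = 746.66667, so ΔQ = 351.37255; wedge = 115.18824 − 99.37647 = 15.81177.
Welfare loss = ½ × 351.37255 × 15.81177 = $2777.91 thousand.

$2777.91 thousand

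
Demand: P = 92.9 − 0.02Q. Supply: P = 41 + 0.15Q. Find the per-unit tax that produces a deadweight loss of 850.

17

Competitive equilibrium: 92.9 − 0.02Q = 41 + 0.15Q → Q* = 305.2941, P* = 86.7941.
A tax t gives ΔQ = t/0.17 and wedge t, so DWL = t²/0.34.
t²/0.34 = 850 → t² = 289 → t = 17.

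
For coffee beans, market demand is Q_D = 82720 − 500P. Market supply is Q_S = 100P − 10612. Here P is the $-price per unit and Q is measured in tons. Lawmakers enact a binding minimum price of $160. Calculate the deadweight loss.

In inverse form: demand P = 165.44 − 0.002Q, supply P = 106.12 + 0.01Q.
Competitive equilibrium: 165.44 − 0.002Q = 106.12 + 0.01Q → Q* = 4943.3333, P* = 155.5533.
At the floor P = 160, quantity demanded = (165.44 − 160)/0.002 = 2720.
Sellers' marginal cost at Q' = 2720: 106.12 + 0.01·2720 = 133.32.
ΔQ = 4943.3333 − 2720 = 2223.3333; wedge = 160 − 133.32 = 26.68.
Deadweight loss = ½ × 2223.3333 × 26.68 = $29659.27.

$29659.27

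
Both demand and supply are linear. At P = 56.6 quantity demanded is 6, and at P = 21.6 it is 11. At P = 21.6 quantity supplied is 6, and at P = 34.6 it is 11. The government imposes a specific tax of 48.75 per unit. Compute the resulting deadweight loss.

123.78

Demand slope = (21.6 − 56.6)/(11 − 6) = −7, so P = 98.6 − 7Q.
Supply slope = (34.6 − 21.6)/(11 − 6) = 2.6, so P = 6 + 2.6Q.
Competitive equilibrium: 98.6 − 7Q = 6 + 2.6Q → Q* = 9.6458, P* = 31.0792.
With the tax, the buyer price exceeds the seller price by 48.75: (98.6 − 7Q) − (6 + 2.6Q) = 48.75 → Q' = 4.5677.
ΔQ = 9.6458 − 4.5677 = 5.0781; the wedge equals the tax, 48.75.
The triangle = ½ × 5.0781 × 48.75 = 123.78.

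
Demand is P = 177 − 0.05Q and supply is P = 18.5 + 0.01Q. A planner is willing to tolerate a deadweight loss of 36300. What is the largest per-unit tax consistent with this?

66

Competitive equilibrium: 177 − 0.05Q = 18.5 + 0.01Q → Q* = 2641.6667, P* = 44.9167.
A tax t gives ΔQ = t/0.06 and wedge t, so DWL = t²/0.12.
t²/0.12 = 36300 → t² = 4356 → t = 66.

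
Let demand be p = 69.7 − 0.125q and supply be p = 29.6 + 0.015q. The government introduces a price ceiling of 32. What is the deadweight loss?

1118.89

Competitive equilibrium: 69.7 − 0.125q = 29.6 + 0.015q → q* = 286.4286, p* = 33.8964.
At the ceiling p = 32, quantity supplied = (32 − 29.6)/0.015 = 160.
Willingness to pay at q' = 160: 69.7 − 0.125·160 = 49.7.
Δq = 286.4286 − 160 = 126.4286; wedge = 49.7 − 32 = 17.7.
Welfare loss = ½ × 126.4286 × 17.7 = 1118.89.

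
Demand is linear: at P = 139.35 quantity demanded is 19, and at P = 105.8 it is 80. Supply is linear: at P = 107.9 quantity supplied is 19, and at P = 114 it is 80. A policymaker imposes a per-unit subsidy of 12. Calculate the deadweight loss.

Demand slope = (105.8 − 139.35)/(80 − 19) = −0.55, so P = 149.8 − 0.55Q.
Supply slope = (114 − 107.9)/(80 − 19) = 0.1, so P = 106 + 0.1Q.
Competitive equilibrium: 149.8 − 0.55Q = 106 + 0.1Q → Q* = 67.3846, P* = 112.7385.
The subsidy lowers effective supply by 12: P = 94 + 0.1Q.
New quantity: 149.8 − 0.55Q = 94 + 0.1Q → Q' = 85.8462.
Overproduction ΔQ = 85.8462 − 67.3846 = 18.4616; wedge = subsidy = 12.
The triangle = ½ × 18.4616 × 12 = 110.77.

110.77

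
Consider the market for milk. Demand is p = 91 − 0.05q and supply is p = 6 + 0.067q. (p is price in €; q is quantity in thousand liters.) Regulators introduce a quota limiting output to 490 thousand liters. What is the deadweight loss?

Competitive equilibrium: 91 − 0.05q = 6 + 0.067q → q* = 726.4957, p* = 54.6752.
At q = 490: demand price = 91 − 0.05·490 = 66.5; supply price = 6 + 0.067·490 = 38.83.
Δq = 726.4957 − 490 = 236.4957; wedge = 66.5 − 38.83 = 27.67.
Deadweight loss = ½ × 236.4957 × 27.67 = €3271.92 thousand.

€3271.92 thousand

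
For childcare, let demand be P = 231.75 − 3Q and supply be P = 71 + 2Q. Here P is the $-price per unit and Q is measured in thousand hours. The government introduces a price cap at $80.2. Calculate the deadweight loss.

$1897.51 thousand

Competitive equilibrium: 231.75 − 3Q = 71 + 2Q → Q* = 32.15, P* = 135.3.
At the ceiling P = 80.2, quantity supplied = (80.2 − 71)/2 = 4.6.
Willingness to pay at Q' = 4.6: 231.75 − 3·4.6 = 217.95.
ΔQ = 32.15 − 4.6 = 27.55; wedge = 217.95 − 80.2 = 137.75.
Welfare loss = ½ × 27.55 × 137.75 = $1897.51 thousand.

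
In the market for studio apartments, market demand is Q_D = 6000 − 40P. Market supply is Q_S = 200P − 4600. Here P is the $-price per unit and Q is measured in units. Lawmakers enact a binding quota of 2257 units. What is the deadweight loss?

$58588.40

In inverse form: demand P = 150 − 0.025Q, supply P = 23 + 0.005Q.
Competitive equilibrium: 150 − 0.025Q = 23 + 0.005Q → Q* = 4233.3333, P* = 44.1667.
At Q = 2257: demand price = 150 − 0.025·2257 = 93.575; supply price = 23 + 0.005·2257 = 34.285.
ΔQ = 4233.3333 − 2257 = 1976.3333; wedge = 93.575 − 34.285 = 59.29.
Deadweight loss = ½ × 1976.3333 × 59.29 = $58588.40.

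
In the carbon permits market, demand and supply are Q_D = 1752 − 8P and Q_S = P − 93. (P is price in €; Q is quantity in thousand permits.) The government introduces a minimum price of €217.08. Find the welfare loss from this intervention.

In inverse form: demand P = 219 − 0.125Q, supply P = 93 + Q.
Competitive equilibrium: 219 − 0.125Q = 93 + Q → Q* = 112, P* = 205.
At the floor P = 217.08, quantity demanded = (219 − 217.08)/0.125 = 15.36.
Sellers' marginal cost at Q' = 15.36: 93 + 1·15.36 = 108.36.
ΔQ = 112 − 15.36 = 96.64; wedge = 217.08 − 108.36 = 108.72.
The triangle = ½ × 96.64 × 108.72 = €5253.35 thousand.

€5253.35 thousand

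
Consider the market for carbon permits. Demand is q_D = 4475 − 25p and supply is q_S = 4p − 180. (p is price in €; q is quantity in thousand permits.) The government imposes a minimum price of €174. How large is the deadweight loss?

In inverse form: demand p = 179 − 0.04q, supply p = 45 + 0.25q.
Competitive equilibrium: 179 − 0.04q = 45 + 0.25q → q* = 462.069, p* = 160.5172.
At the floor p = 174, quantity demanded = (179 − 174)/0.04 = 125.
Sellers' marginal cost at q' = 125: 45 + 0.25·125 = 76.25.
Δq = 462.069 − 125 = 337.069; wedge = 174 − 76.25 = 97.75.
Welfare loss = ½ × 337.069 × 97.75 = €16474.25 thousand.

€16474.25 thousand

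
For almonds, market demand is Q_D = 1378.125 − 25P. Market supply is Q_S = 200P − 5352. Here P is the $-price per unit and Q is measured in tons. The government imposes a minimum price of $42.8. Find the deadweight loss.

In inverse form: demand P = 55.125 − 0.04Q, supply P = 26.76 + 0.005Q.
Competitive equilibrium: 55.125 − 0.04Q = 26.76 + 0.005Q → Q* = 630.3333, P* = 29.9117.
At the floor P = 42.8, quantity demanded = (55.125 − 42.8)/0.04 = 308.125.
Sellers' marginal cost at Q' = 308.125: 26.76 + 0.005·308.125 = 28.3006.
ΔQ = 630.3333 − 308.125 = 322.2083; wedge = 42.8 − 28.3006 = 14.4994.
The triangle = ½ × 322.2083 × 14.4994 = $2335.91.

$2335.91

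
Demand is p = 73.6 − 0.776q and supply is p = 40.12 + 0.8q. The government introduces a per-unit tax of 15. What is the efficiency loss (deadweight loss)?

71.38

Competitive equilibrium: 73.6 − 0.776q = 40.12 + 0.8q → q* = 21.2437, p* = 57.1149.
With the tax, the buyer price exceeds the seller price by 15: (73.6 − 0.776q) − (40.12 + 0.8q) = 15 → q' = 11.7259.
Δq = 21.2437 − 11.7259 = 9.5178; the wedge equals the tax, 15.
Deadweight loss = ½ × 9.5178 × 15 = 71.38.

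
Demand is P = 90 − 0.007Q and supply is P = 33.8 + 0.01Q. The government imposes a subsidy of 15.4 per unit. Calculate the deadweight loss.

6975.29

Competitive equilibrium: 90 − 0.007Q = 33.8 + 0.01Q → Q* = 3305.8824, P* = 66.8588.
The subsidy lowers effective supply by 15.4: P = 18.4 + 0.01Q.
New quantity: 90 − 0.007Q = 18.4 + 0.01Q → Q' = 4211.7647.
Overproduction ΔQ = 4211.7647 − 3305.8824 = 905.8823; wedge = subsidy = 15.4.
Deadweight loss = ½ × 905.8823 × 15.4 = 6975.29.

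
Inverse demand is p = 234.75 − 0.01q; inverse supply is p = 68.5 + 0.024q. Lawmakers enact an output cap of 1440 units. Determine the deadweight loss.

202308

Competitive equilibrium: 234.75 − 0.01q = 68.5 + 0.024q → q* = 4889.7059, p* = 185.8529.
At q = 1440: demand price = 234.75 − 0.01·1440 = 220.35; supply price = 68.5 + 0.024·1440 = 103.06.
Δq = 4889.7059 − 1440 = 3449.7059; wedge = 220.35 − 103.06 = 117.29.
DWL = ½ × 3449.7059 × 117.29 = 202308.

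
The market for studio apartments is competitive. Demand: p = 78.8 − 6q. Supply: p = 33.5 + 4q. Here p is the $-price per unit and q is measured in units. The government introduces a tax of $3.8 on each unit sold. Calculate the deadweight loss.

$0.722

Competitive equilibrium: 78.8 − 6q = 33.5 + 4q → q* = 4.53, p* = 51.62.
With the tax, the buyer price exceeds the seller price by 3.8: (78.8 − 6q) − (33.5 + 4q) = 3.8 → q' = 4.15.
Δq = 4.53 − 4.15 = 0.38; the wedge equals the tax, 3.8.
DWL = ½ × 0.38 × 3.8 = $0.722.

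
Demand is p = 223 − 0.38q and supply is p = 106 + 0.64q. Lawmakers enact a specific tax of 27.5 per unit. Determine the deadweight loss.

Competitive equilibrium: 223 − 0.38q = 106 + 0.64q → q* = 114.7059, p* = 179.4118.
With the tax, the buyer price exceeds the seller price by 27.5: (223 − 0.38q) − (106 + 0.64q) = 27.5 → q' = 87.7451.
Δq = 114.7059 − 87.7451 = 26.9608; the wedge equals the tax, 27.5.
DWL = ½ × 26.9608 × 27.5 = 370.71.

370.71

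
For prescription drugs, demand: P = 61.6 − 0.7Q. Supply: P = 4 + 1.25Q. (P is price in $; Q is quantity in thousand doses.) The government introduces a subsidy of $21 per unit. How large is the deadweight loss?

Competitive equilibrium: 61.6 − 0.7Q = 4 + 1.25Q → Q* = 29.5385, P* = 40.9231.
The subsidy lowers effective supply by 21: P = 1.25Q − 17.
New quantity: 61.6 − 0.7Q = 1.25Q − 17 → Q' = 40.3077.
Overproduction ΔQ = 40.3077 − 29.5385 = 10.7692; wedge = subsidy = 21.
The triangle = ½ × 10.7692 × 21 = $113.08 thousand.

$113.08 thousand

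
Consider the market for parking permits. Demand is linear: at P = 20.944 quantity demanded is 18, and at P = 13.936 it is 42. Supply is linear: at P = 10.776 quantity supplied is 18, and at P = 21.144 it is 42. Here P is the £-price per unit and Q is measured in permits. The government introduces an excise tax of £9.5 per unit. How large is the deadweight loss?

Demand slope = (13.936 − 20.944)/(42 − 18) = −0.292, so P = 26.2 − 0.292Q.
Supply slope = (21.144 − 10.776)/(42 − 18) = 0.432, so P = 3 + 0.432Q.
Competitive equilibrium: 26.2 − 0.292Q = 3 + 0.432Q → Q* = 32.0442, P* = 16.8431.
With the tax, the buyer price exceeds the seller price by 9.5: (26.2 − 0.292Q) − (3 + 0.432Q) = 9.5 → Q' = 18.9227.
ΔQ = 32.0442 − 18.9227 = 13.1215; the wedge equals the tax, 9.5.
Welfare loss = ½ × 13.1215 × 9.5 = £62.33.

£62.33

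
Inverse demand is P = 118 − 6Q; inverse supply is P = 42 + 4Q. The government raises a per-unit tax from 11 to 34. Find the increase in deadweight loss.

Competitive equilibrium: 118 − 6Q = 42 + 4Q → Q* = 7.6, P* = 72.4.
For a per-unit tax t: ΔQ = t/10, so DWL = ½·t·(t/10) = t²/20.
At t = 11: DWL = 6.05. At t = 34: DWL = 57.8.
Increase = 57.8 − 6.05 = 51.75.

51.75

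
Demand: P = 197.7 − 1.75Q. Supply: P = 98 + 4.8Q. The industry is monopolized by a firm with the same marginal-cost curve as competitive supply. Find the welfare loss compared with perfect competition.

Competitive equilibrium: 197.7 − 1.75Q = 98 + 4.8Q → Q* = 15.2214, P* = 171.0626.
Marginal revenue: MR = 197.7 − 3.5Q. Set MR = MC: 197.7 − 3.5Q = 98 + 4.8Q → Q_m = 12.012.
Price P_m = 197.7 − 1.75·12.012 = 176.679; MC(Q_m) = 98 + 4.8·12.012 = 155.6576.
Competitive Q* = 15.2214, so ΔQ = 3.2094; wedge = 176.679 − 155.6576 = 21.0214.
Deadweight loss = ½ × 3.2094 × 21.0214 = 33.73.

33.73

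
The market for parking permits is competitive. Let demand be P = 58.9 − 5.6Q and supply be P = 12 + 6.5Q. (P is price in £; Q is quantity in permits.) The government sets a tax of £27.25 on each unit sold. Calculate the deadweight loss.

£30.68

Competitive equilibrium: 58.9 − 5.6Q = 12 + 6.5Q → Q* = 3.876, P* = 37.1942.
With the tax, the buyer price exceeds the seller price by 27.25: (58.9 − 5.6Q) − (12 + 6.5Q) = 27.25 → Q' = 1.624.
ΔQ = 3.876 − 1.624 = 2.252; the wedge equals the tax, 27.25.
The triangle = ½ × 2.252 × 27.25 = £30.68.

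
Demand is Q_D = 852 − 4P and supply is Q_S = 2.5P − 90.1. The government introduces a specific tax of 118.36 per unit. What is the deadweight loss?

10776.22

In inverse form: demand P = 213 − 0.25Q, supply P = 36.04 + 0.4Q.
Competitive equilibrium: 213 − 0.25Q = 36.04 + 0.4Q → Q* = 272.24615, P* = 144.93846.
With the tax, the buyer price exceeds the seller price by 118.36: (213 − 0.25Q) − (36.04 + 0.4Q) = 118.36 → Q' = 90.15385.
ΔQ = 272.24615 − 90.15385 = 182.0923; the wedge equals the tax, 118.36.
Deadweight loss = ½ × 182.0923 × 118.36 = 10776.22.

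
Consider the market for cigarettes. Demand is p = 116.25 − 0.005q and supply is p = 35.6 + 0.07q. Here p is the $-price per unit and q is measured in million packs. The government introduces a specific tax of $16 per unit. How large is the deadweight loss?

Competitive equilibrium: 116.25 − 0.005q = 35.6 + 0.07q → q* = 1075.3333, p* = 110.8733.
With the tax, the buyer price exceeds the seller price by 16: (116.25 − 0.005q) − (35.6 + 0.07q) = 16 → q' = 862.
Δq = 1075.3333 − 862 = 213.3333; the wedge equals the tax, 16.
Welfare loss = ½ × 213.3333 × 16 = $1706.67 million.

$1706.67 million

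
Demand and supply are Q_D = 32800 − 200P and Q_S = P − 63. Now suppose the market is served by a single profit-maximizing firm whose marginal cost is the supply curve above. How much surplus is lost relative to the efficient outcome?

0.12

In inverse form: demand P = 164 − 0.005Q, supply P = 63 + Q.
Competitive equilibrium: 164 − 0.005Q = 63 + Q → Q* = 100.4975, P* = 163.4975.
Marginal revenue: MR = 164 − 0.01Q. Set MR = MC: 164 − 0.01Q = 63 + Q → Q_m = 100.
Price P_m = 164 − 0.005·100 = 163.5; MC(Q_m) = 63 + 1·100 = 163.
Competitive Q* = 100.4975, so ΔQ = 0.4975; wedge = 163.5 − 163 = 0.5.
Welfare loss = ½ × 0.4975 × 0.5 = 0.12.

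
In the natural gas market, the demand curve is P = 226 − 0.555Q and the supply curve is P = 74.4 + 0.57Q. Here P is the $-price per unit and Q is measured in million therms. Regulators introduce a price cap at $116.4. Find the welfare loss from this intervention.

Competitive equilibrium: 226 − 0.555Q = 74.4 + 0.57Q → Q* = 134.7556, P* = 151.2107.
At the ceiling P = 116.4, quantity supplied = (116.4 − 74.4)/0.57 = 73.6842.
Willingness to pay at Q' = 73.6842: 226 − 0.555·73.6842 = 185.1053.
ΔQ = 134.7556 − 73.6842 = 61.0714; wedge = 185.1053 − 116.4 = 68.7053.
DWL = ½ × 61.0714 × 68.7053 = $2097.96 million.

$2097.96 million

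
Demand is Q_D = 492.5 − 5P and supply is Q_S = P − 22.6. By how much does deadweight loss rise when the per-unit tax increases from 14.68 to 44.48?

734.57

In inverse form: demand P = 98.5 − 0.2Q, supply P = 22.6 + Q.
Competitive equilibrium: 98.5 − 0.2Q = 22.6 + Q → Q* = 63.25, P* = 85.85.
For a per-unit tax t: ΔQ = t/1.2, so DWL = ½·t·(t/1.2) = t²/2.4.
At t = 14.68: DWL = 89.793. At t = 44.48: DWL = 824.363.
Increase = 824.363 − 89.793 = 734.57.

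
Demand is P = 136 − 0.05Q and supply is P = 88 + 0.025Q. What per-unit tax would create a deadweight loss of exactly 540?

9

Competitive equilibrium: 136 − 0.05Q = 88 + 0.025Q → Q* = 640, P* = 104.
A tax t gives ΔQ = t/0.075 and wedge t, so DWL = t²/0.15.
t²/0.15 = 540 → t² = 81 → t = 9.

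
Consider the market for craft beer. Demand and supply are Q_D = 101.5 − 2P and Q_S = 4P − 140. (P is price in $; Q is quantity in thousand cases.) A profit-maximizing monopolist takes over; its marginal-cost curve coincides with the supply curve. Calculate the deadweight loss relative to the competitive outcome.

In inverse form: demand P = 50.75 − 0.5Q, supply P = 35 + 0.25Q.
Competitive equilibrium: 50.75 − 0.5Q = 35 + 0.25Q → Q* = 21, P* = 40.25.
Marginal revenue: MR = 50.75 − Q. Set MR = MC: 50.75 − Q = 35 + 0.25Q → Q_m = 12.6.
Price P_m = 50.75 − 0.5·12.6 = 44.45; MC(Q_m) = 35 + 0.25·12.6 = 38.15.
Competitive Q* = 21, so ΔQ = 8.4; wedge = 44.45 − 38.15 = 6.3.
Deadweight loss = ½ × 8.4 × 6.3 = $26.46 thousand.

$26.46 thousand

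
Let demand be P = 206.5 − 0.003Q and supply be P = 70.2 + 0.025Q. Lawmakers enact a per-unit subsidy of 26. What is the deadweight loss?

Competitive equilibrium: 206.5 − 0.003Q = 70.2 + 0.025Q → Q* = 4867.8571, P* = 191.8964.
The subsidy lowers effective supply by 26: P = 44.2 + 0.025Q.
New quantity: 206.5 − 0.003Q = 44.2 + 0.025Q → Q' = 5796.4286.
Overproduction ΔQ = 5796.4286 − 4867.8571 = 928.5715; wedge = subsidy = 26.
The triangle = ½ × 928.5715 × 26 = 12071.43.

12071.43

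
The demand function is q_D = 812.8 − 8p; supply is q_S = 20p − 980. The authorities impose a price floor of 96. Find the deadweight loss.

In inverse form: demand p = 101.6 − 0.125q, supply p = 49 + 0.05q.
Competitive equilibrium: 101.6 − 0.125q = 49 + 0.05q → q* = 300.5714, p* = 64.0286.
At the floor p = 96, quantity demanded = (101.6 − 96)/0.125 = 44.8.
Sellers' marginal cost at q' = 44.8: 49 + 0.05·44.8 = 51.24.
Δq = 300.5714 − 44.8 = 255.7714; wedge = 96 − 51.24 = 44.76.
The triangle = ½ × 255.7714 × 44.76 = 5724.16.

5724.16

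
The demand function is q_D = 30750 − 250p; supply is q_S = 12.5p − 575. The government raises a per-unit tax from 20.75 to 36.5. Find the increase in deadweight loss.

In inverse form: demand p = 123 − 0.004q, supply p = 46 + 0.08q.
Competitive equilibrium: 123 − 0.004q = 46 + 0.08q → q* = 916.6667, p* = 119.3333.
For a per-unit tax t: Δq = t/0.084, so DWL = ½·t·(t/0.084) = t²/0.168.
At t = 20.75: DWL = 2562.872. At t = 36.5: DWL = 7930.06.
Increase = 7930.06 − 2562.872 = 5367.19.

5367.19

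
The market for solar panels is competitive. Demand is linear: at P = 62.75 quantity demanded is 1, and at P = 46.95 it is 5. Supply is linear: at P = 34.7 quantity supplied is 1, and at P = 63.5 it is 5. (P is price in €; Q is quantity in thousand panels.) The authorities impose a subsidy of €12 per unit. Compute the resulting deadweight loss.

€6.46 thousand

Demand slope = (46.95 − 62.75)/(5 − 1) = −3.95, so P = 66.7 − 3.95Q.
Supply slope = (63.5 − 34.7)/(5 − 1) = 7.2, so P = 27.5 + 7.2Q.
Competitive equilibrium: 66.7 − 3.95Q = 27.5 + 7.2Q → Q* = 3.5157, P* = 52.813.
The subsidy lowers effective supply by 12: P = 15.5 + 7.2Q.
New quantity: 66.7 − 3.95Q = 15.5 + 7.2Q → Q' = 4.5919.
Overproduction ΔQ = 4.5919 − 3.5157 = 1.0762; wedge = subsidy = 12.
Welfare loss = ½ × 1.0762 × 12 = €6.46 thousand.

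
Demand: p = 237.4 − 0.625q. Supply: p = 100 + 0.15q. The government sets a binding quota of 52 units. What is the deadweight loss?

Competitive equilibrium: 237.4 − 0.625q = 100 + 0.15q → q* = 177.29032, p* = 126.59355.
At q = 52: demand price = 237.4 − 0.625·52 = 204.9; supply price = 100 + 0.15·52 = 107.8.
Δq = 177.29032 − 52 = 125.29032; wedge = 204.9 − 107.8 = 97.1.
Welfare loss = ½ × 125.29032 × 97.1 = 6082.85.

6082.85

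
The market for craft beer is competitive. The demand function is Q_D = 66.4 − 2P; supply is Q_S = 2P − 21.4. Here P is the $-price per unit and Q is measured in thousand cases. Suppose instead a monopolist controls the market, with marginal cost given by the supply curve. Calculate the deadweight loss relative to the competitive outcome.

$28.125 thousand

In inverse form: demand P = 33.2 − 0.5Q, supply P = 10.7 + 0.5Q.
Competitive equilibrium: 33.2 − 0.5Q = 10.7 + 0.5Q → Q* = 22.5, P* = 21.95.
Marginal revenue: MR = 33.2 − Q. Set MR = MC: 33.2 − Q = 10.7 + 0.5Q → Q_m = 15.
Price P_m = 33.2 − 0.5·15 = 25.7; MC(Q_m) = 10.7 + 0.5·15 = 18.2.
Competitive Q* = 22.5, so ΔQ = 7.5; wedge = 25.7 − 18.2 = 7.5.
DWL = ½ × 7.5 × 7.5 = $28.125 thousand.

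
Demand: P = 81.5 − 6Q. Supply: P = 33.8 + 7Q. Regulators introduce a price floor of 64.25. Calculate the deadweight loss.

Competitive equilibrium: 81.5 − 6Q = 33.8 + 7Q → Q* = 3.6692, P* = 59.4846.
At the floor P = 64.25, quantity demanded = (81.5 − 64.25)/6 = 2.875.
Sellers' marginal cost at Q' = 2.875: 33.8 + 7·2.875 = 53.925.
ΔQ = 3.6692 − 2.875 = 0.7942; wedge = 64.25 − 53.925 = 10.325.
Deadweight loss = ½ × 0.7942 × 10.325 = 4.10.

4.10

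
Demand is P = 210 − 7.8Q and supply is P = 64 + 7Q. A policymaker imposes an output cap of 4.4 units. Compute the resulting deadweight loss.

221

Competitive equilibrium: 210 − 7.8Q = 64 + 7Q → Q* = 9.8649, P* = 133.0541.
At Q = 4.4: demand price = 210 − 7.8·4.4 = 175.68; supply price = 64 + 7·4.4 = 94.8.
ΔQ = 9.8649 − 4.4 = 5.4649; wedge = 175.68 − 94.8 = 80.88.
The triangle = ½ × 5.4649 × 80.88 = 221.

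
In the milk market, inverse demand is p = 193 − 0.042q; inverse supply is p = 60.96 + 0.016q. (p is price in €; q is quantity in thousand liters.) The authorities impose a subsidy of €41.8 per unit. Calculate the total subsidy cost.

€125284.69 thousand

Competitive equilibrium: 193 − 0.042q = 60.96 + 0.016q → q* = 2276.5517, p* = 97.3848.
The subsidy lowers effective supply by 41.8: p = 19.16 + 0.016q.
New quantity: 193 − 0.042q = 19.16 + 0.016q → q' = 2997.2414.
Total subsidy cost = 41.8 × 2997.2414 = €125284.69 thousand.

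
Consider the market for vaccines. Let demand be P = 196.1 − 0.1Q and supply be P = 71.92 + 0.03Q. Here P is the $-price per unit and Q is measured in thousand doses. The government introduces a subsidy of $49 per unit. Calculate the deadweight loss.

Competitive equilibrium: 196.1 − 0.1Q = 71.92 + 0.03Q → Q* = 955.23077, P* = 100.57692.
The subsidy lowers effective supply by 49: P = 22.92 + 0.03Q.
New quantity: 196.1 − 0.1Q = 22.92 + 0.03Q → Q' = 1332.15385.
Overproduction ΔQ = 1332.15385 − 955.23077 = 376.92308; wedge = subsidy = 49.
Welfare loss = ½ × 376.92308 × 49 = $9234.62 thousand.

$9234.62 thousand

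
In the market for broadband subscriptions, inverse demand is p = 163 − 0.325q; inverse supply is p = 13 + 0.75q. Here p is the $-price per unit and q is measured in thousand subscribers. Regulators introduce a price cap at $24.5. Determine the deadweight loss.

Competitive equilibrium: 163 − 0.325q = 13 + 0.75q → q* = 139.5349, p* = 117.6512.
At the ceiling p = 24.5, quantity supplied = (24.5 − 13)/0.75 = 15.3333.
Willingness to pay at q' = 15.3333: 163 − 0.325·15.3333 = 158.0167.
Δq = 139.5349 − 15.3333 = 124.2016; wedge = 158.0167 − 24.5 = 133.5167.
Welfare loss = ½ × 124.2016 × 133.5167 = $8291.49 thousand.

$8291.49 thousand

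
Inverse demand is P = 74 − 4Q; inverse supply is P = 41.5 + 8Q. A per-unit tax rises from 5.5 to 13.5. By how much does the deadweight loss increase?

6.33

Competitive equilibrium: 74 − 4Q = 41.5 + 8Q → Q* = 2.7083, P* = 63.1667.
For a per-unit tax t: ΔQ = t/12, so DWL = ½·t·(t/12) = t²/24.
At t = 5.5: DWL = 1.26. At t = 13.5: DWL = 7.594.
Increase = 7.594 − 1.26 = 6.33.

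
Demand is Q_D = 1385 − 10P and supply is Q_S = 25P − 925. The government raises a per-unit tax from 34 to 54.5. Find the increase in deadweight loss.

In inverse form: demand P = 138.5 − 0.1Q, supply P = 37 + 0.04Q.
Competitive equilibrium: 138.5 − 0.1Q = 37 + 0.04Q → Q* = 725, P* = 66.
For a per-unit tax t: ΔQ = t/0.14, so DWL = ½·t·(t/0.14) = t²/0.28.
At t = 34: DWL = 4128.5714. At t = 54.5: DWL = 10608.0357.
Increase = 10608.0357 − 4128.5714 = 6479.46.

6479.46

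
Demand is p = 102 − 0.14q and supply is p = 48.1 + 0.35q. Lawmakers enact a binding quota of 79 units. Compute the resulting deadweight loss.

235.445

Competitive equilibrium: 102 − 0.14q = 48.1 + 0.35q → q* = 110, p* = 86.6.
At q = 79: demand price = 102 − 0.14·79 = 90.94; supply price = 48.1 + 0.35·79 = 75.75.
Δq = 110 − 79 = 31; wedge = 90.94 − 75.75 = 15.19.
Welfare loss = ½ × 31 × 15.19 = 235.445.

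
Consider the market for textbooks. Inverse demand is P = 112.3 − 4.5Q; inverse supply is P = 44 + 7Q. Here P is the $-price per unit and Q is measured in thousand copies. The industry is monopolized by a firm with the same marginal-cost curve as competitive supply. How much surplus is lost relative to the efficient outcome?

Competitive equilibrium: 112.3 − 4.5Q = 44 + 7Q → Q* = 5.9391, P* = 85.5739.
Marginal revenue: MR = 112.3 − 9Q. Set MR = MC: 112.3 − 9Q = 44 + 7Q → Q_m = 4.2688.
Price P_m = 112.3 − 4.5·4.2688 = 93.0904; MC(Q_m) = 44 + 7·4.2688 = 73.8816.
Competitive Q* = 5.9391, so ΔQ = 1.6703; wedge = 93.0904 − 73.8816 = 19.2088.
Welfare loss = ½ × 1.6703 × 19.2088 = $16.04 thousand.

$16.04 thousand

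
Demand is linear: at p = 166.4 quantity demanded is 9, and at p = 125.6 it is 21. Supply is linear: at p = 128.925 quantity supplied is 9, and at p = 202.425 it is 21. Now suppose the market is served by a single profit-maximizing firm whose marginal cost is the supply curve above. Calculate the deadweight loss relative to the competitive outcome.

55.13

Demand slope = (125.6 − 166.4)/(21 − 9) = −3.4, so p = 197 − 3.4q.
Supply slope = (202.425 − 128.925)/(21 − 9) = 6.125, so p = 73.8 + 6.125q.
Competitive equilibrium: 197 − 3.4q = 73.8 + 6.125q → q* = 12.93438, p* = 153.0231.
Marginal revenue: MR = 197 − 6.8q. Set MR = MC: 197 − 6.8q = 73.8 + 6.125q → q_m = 9.53191.
Price p_m = 197 − 3.4·9.53191 = 164.59151; MC(q_m) = 73.8 + 6.125·9.53191 = 132.18295.
Competitive q* = 12.93438, so Δq = 3.40247; wedge = 164.59151 − 132.18295 = 32.40856.
DWL = ½ × 3.40247 × 32.40856 = 55.13.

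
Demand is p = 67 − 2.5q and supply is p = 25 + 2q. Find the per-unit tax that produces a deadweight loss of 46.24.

Competitive equilibrium: 67 − 2.5q = 25 + 2q → q* = 9.3333, p* = 43.6667.
A tax t gives Δq = t/4.5 and wedge t, so DWL = t²/9.
t²/9 = 46.24 → t² = 416.16 → t = 20.4.

20.4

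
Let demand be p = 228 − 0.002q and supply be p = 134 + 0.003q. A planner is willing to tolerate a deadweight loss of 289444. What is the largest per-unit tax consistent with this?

Competitive equilibrium: 228 − 0.002q = 134 + 0.003q → q* = 18800, p* = 190.4.
A tax t gives Δq = t/0.005 and wedge t, so DWL = t²/0.01.
t²/0.01 = 289444 → t² = 2894.44 → t = 53.8.

53.8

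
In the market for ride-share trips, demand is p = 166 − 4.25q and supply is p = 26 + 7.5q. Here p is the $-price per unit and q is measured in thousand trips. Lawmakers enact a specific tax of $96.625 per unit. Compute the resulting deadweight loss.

$397.29 thousand

Competitive equilibrium: 166 − 4.25q = 26 + 7.5q → q* = 11.9149, p* = 115.3617.
With the tax, the buyer price exceeds the seller price by 96.625: (166 − 4.25q) − (26 + 7.5q) = 96.625 → q' = 3.6915.
Δq = 11.9149 − 3.6915 = 8.2234; the wedge equals the tax, 96.625.
Welfare loss = ½ × 8.2234 × 96.625 = $397.29 thousand.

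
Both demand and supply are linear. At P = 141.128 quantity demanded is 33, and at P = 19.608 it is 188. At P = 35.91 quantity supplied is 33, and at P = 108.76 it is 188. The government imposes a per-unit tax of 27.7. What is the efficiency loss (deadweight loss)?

Demand slope = (19.608 − 141.128)/(188 − 33) = −0.784, so P = 167 − 0.784Q.
Supply slope = (108.76 − 35.91)/(188 − 33) = 0.47, so P = 20.4 + 0.47Q.
Competitive equilibrium: 167 − 0.784Q = 20.4 + 0.47Q → Q* = 116.9059, P* = 75.3458.
With the tax, the buyer price exceeds the seller price by 27.7: (167 − 0.784Q) − (20.4 + 0.47Q) = 27.7 → Q' = 94.8166.
ΔQ = 116.9059 − 94.8166 = 22.0893; the wedge equals the tax, 27.7.
The triangle = ½ × 22.0893 × 27.7 = 305.94.

305.94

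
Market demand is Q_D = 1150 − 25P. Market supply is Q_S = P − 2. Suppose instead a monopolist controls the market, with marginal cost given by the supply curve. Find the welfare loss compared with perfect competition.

1.28

In inverse form: demand P = 46 − 0.04Q, supply P = 2 + Q.
Competitive equilibrium: 46 − 0.04Q = 2 + Q → Q* = 42.3077, P* = 44.3077.
Marginal revenue: MR = 46 − 0.08Q. Set MR = MC: 46 − 0.08Q = 2 + Q → Q_m = 40.7407.
Price P_m = 46 − 0.04·40.7407 = 44.3704; MC(Q_m) = 2 + 1·40.7407 = 42.7407.
Competitive Q* = 42.3077, so ΔQ = 1.567; wedge = 44.3704 − 42.7407 = 1.6297.
The triangle = ½ × 1.567 × 1.6297 = 1.28.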